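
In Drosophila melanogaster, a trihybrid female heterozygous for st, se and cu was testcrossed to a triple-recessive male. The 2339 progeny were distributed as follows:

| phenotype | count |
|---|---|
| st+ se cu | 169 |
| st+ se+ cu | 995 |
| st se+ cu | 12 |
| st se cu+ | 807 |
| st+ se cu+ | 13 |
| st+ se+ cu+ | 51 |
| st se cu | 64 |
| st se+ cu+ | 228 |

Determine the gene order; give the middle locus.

The two most frequent reciprocal classes, st se cu+ and st+ se+ cu, are the parental types, so the F1 was st se cu+ / st+ se+ cu.
The two rarest classes, st+ se cu+ and st se+ cu, are the double crossovers. Comparing them with the parentals, only the st allele has switched, so st is the middle locus and the order is se – st – cu.

st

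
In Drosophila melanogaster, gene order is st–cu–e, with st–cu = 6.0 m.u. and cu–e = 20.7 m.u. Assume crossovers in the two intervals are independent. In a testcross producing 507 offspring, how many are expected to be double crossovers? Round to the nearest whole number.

6

Map distances give recombination frequencies of 0.060 and 0.207 for the two intervals.
With no interference, expected double-crossover frequency = 0.060 × 0.207 = 0.01242.
Expected number = 0.01242 × 507 = 6.30 ≈ 6.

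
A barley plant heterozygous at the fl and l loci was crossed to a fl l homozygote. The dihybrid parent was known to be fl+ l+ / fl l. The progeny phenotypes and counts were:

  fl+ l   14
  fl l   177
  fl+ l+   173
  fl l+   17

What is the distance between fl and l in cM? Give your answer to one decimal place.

The recombinant classes are fl+ l and fl l+: 14 + 17 = 31.
Recombination frequency = 31/381 = 0.0814 ≈ 8.1%, i.e. 8.1 cM.

8.1 cM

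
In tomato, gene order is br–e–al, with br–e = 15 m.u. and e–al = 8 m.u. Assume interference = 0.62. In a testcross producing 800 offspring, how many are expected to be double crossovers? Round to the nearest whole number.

4

Map distances give recombination frequencies of 0.150 and 0.080 for the two intervals.
With interference 0.62 (so coincidence = 0.38), expected double-crossover frequency = 0.150 × 0.080 × 0.38 = 0.00456.
Expected number = 0.00456 × 800 = 3.65 ≈ 4.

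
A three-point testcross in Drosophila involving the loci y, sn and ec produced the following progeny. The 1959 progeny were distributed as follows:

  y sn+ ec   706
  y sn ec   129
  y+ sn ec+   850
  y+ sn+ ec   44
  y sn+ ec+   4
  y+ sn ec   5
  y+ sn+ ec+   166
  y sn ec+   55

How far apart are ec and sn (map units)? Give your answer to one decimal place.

15.5 map units

The two most frequent reciprocal classes, y+ sn ec+ and y sn+ ec, are the parental types, so the F1 was y+ sn ec+ / y sn+ ec.
The two rarest classes, y+ sn ec and y sn+ ec+, are the double crossovers. Comparing them with the parentals, only the ec allele has switched, so ec is the middle locus and the order is y – ec – sn.
Crossovers in the ec–sn interval produce the single-crossover classes y+ sn+ ec+ and y sn ec (166 + 129 = 295) plus the double crossovers (9).
RF(ec–sn) = (295 + 9) / 1959 = 304/1959 = 0.1552 → 15.5 map units.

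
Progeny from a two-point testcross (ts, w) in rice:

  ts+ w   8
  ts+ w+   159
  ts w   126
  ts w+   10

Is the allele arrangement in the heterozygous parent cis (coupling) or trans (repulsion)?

cis

The two most frequent classes are ts+ w+ (159) and ts w (126); these are the parental (non-recombinant) types.
So the F1 carried ts+ w+ on one chromosome and ts w on the other — the recessive alleles are on the same chromosome (cis / coupling).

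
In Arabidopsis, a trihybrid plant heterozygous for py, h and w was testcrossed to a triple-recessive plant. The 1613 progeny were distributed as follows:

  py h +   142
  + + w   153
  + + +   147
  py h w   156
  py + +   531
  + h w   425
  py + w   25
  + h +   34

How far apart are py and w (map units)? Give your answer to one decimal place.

The two most frequent reciprocal classes, py + + and + h w, are the parental types, so the F1 was py + + / + h w.
The two rarest classes, py + w and + h +, are the double crossovers. Comparing them with the parentals, only the w allele has switched, so w is the middle locus and the order is h – w – py.
Crossovers in the w–py interval produce the single-crossover classes + + + and py h w (147 + 156 = 303) plus the double crossovers (59).
RF(w–py) = (303 + 59) / 1613 = 362/1613 = 0.2244 → 22.4 map units.

22.4 map units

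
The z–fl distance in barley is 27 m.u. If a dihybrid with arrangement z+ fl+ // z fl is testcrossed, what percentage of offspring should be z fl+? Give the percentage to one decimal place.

A map distance of 27 m.u. corresponds to a recombination frequency of 0.270.
The F1 is z+ fl+ / z fl, so z fl+ is a recombinant gamete class with expected frequency r/2 = 0.270/2 = 0.1350.
That is 0.1350 = 13.5% of the progeny.

13.5%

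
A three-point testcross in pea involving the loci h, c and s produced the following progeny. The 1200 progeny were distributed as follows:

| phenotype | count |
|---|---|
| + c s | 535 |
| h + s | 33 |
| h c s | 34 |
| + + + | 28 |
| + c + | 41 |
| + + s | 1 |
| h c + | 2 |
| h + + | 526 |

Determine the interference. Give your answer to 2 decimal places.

0.28

The two most frequent reciprocal classes, + c s and h + +, are the parental types, so the F1 was + c s / h + +.
The two rarest classes, + + s and h c +, are the double crossovers. Comparing them with the parentals, only the c allele has switched, so c is the middle locus and the order is s – c – h.
s–c: (74 + 3)/1200 = 0.0642; c–h: (62 + 3)/1200 = 0.0542.
Expected DCO frequency = 0.0642 × 0.0542 ≈ 0.00348; observed = 3/1200 ≈ 0.00250.
Coefficient of coincidence = 0.00250/0.00348 ≈ 0.72; interference = 1 − 0.72 = 0.28.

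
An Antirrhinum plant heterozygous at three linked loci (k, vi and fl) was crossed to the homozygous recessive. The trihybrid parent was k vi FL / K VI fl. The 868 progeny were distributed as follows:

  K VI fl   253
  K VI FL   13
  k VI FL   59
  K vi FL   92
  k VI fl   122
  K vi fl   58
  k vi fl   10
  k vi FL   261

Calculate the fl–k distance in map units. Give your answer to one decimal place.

27.3 map units

The two rarest classes, k vi fl and K VI FL, are the double crossovers. Comparing them with the parentals, only the fl allele has switched, so fl is the middle locus and the order is k – fl – vi.
Crossovers in the k–fl interval produce the single-crossover classes K vi FL and k VI fl (92 + 122 = 214) plus the double crossovers (23).
RF(k–fl) = (214 + 23) / 868 = 237/868 = 0.2730 → 27.3 map units.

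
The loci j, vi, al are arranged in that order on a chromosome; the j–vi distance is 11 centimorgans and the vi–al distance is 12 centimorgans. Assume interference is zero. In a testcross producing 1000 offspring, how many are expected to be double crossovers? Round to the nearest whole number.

Map distances give recombination frequencies of 0.110 and 0.120 for the two intervals.
With no interference, expected double-crossover frequency = 0.110 × 0.120 = 0.01320.
Expected number = 0.01320 × 1000 = 13.20 ≈ 13.

13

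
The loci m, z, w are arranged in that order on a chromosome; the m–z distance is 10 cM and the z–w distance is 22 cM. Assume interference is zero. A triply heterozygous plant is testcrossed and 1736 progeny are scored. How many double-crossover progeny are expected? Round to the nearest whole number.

Map distances give recombination frequencies of 0.100 and 0.220 for the two intervals.
With no interference, expected double-crossover frequency = 0.100 × 0.220 = 0.02200.
Expected number = 0.02200 × 1736 = 38.19 ≈ 38.

38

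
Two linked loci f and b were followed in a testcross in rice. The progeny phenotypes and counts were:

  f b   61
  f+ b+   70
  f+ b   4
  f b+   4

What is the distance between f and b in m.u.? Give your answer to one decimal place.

5.8 m.u.

The two most frequent classes, f+ b+ (70) and f b (61), are the parental types, so the F1 was f+ b+ / f b.
The recombinant classes are f+ b and f b+: 4 + 4 = 8.
Recombination frequency = 8/139 = 0.0576 ≈ 5.8%, i.e. 5.8 m.u.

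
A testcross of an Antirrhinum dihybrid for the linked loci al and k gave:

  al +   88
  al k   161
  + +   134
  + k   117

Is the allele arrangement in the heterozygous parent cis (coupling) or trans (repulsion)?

cis

The two most frequent classes are + + (134) and al k (161); these are the parental (non-recombinant) types.
So the F1 carried + + on one chromosome and al k on the other — the recessive alleles are on the same chromosome (cis / coupling).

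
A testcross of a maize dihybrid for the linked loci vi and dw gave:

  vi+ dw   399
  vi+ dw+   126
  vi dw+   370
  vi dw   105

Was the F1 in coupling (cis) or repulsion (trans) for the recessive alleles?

trans

The two most frequent classes are vi+ dw (399) and vi dw+ (370); these are the parental (non-recombinant) types.
So the F1 carried vi+ dw on one chromosome and vi dw+ on the other — the recessive alleles are on opposite chromosomes (trans / repulsion).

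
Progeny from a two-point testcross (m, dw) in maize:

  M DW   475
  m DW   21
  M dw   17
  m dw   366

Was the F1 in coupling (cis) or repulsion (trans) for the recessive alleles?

The two most frequent classes are M DW (475) and m dw (366); these are the parental (non-recombinant) types.
So the F1 carried M DW on one chromosome and m dw on the other — the recessive alleles are on the same chromosome (cis / coupling).

cis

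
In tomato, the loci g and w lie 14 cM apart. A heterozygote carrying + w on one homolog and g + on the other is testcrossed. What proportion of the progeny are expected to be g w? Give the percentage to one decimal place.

7.0%

A map distance of 14 cM corresponds to a recombination frequency of 0.140.
The F1 is + w / g +, so g w is a recombinant gamete class with expected frequency r/2 = 0.140/2 = 0.0700.
That is 0.0700 = 7.0% of the progeny.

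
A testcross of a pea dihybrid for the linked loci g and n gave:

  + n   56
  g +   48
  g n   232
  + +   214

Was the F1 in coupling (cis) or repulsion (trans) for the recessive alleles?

cis

The two most frequent classes are + + (214) and g n (232); these are the parental (non-recombinant) types.
So the F1 carried + + on one chromosome and g n on the other — the recessive alleles are on the same chromosome (cis / coupling).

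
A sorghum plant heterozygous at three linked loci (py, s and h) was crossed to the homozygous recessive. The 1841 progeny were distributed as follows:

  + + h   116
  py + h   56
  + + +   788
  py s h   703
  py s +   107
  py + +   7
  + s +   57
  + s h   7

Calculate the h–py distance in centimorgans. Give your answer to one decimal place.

12.9 centimorgans

The two most frequent reciprocal classes, + + + and py s h, are the parental types, so the F1 was + + + / py s h.
The two rarest classes, py + + and + s h, are the double crossovers. Comparing them with the parentals, only the py allele has switched, so py is the middle locus and the order is s – py – h.
Crossovers in the py–h interval produce the single-crossover classes + + h and py s + (116 + 107 = 223) plus the double crossovers (14).
RF(py–h) = (223 + 14) / 1841 = 237/1841 = 0.1287 → 12.9 centimorgans.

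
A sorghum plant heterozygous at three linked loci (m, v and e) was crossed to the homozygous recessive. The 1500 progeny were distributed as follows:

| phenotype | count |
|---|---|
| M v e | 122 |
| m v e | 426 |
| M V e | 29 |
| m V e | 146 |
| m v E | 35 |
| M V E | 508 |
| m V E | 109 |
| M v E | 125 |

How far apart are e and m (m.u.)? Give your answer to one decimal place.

19.7 m.u.

The two most frequent reciprocal classes, M V E and m v e, are the parental types, so the F1 was M V E / m v e.
The two rarest classes, M V e and m v E, are the double crossovers. Comparing them with the parentals, only the e allele has switched, so e is the middle locus and the order is m – e – v.
Crossovers in the m–e interval produce the single-crossover classes m V E and M v e (109 + 122 = 231) plus the double crossovers (64).
RF(m–e) = (231 + 64) / 1500 = 295/1500 = 0.1967 → 19.7 m.u.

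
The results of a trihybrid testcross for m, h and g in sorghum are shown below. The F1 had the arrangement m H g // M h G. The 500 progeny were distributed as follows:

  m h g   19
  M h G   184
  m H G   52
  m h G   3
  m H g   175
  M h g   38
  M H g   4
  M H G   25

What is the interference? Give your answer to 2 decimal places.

The two rarest classes, M H g and m h G, are the double crossovers. Comparing them with the parentals, only the m allele has switched, so m is the middle locus and the order is g – m – h.
g–m: (90 + 7)/500 = 0.1940; m–h: (44 + 7)/500 = 0.1020.
Expected DCO frequency = 0.1940 × 0.1020 ≈ 0.01979; observed = 7/500 ≈ 0.01400.
Coefficient of coincidence = 0.01400/0.01979 ≈ 0.71; interference = 1 − 0.71 = 0.29.

0.29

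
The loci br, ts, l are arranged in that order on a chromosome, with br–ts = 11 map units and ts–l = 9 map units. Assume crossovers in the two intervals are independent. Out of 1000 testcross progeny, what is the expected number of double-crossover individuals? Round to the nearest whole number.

10

Map distances give recombination frequencies of 0.110 and 0.090 for the two intervals.
With no interference, expected double-crossover frequency = 0.110 × 0.090 = 0.00990.
Expected number = 0.00990 × 1000 = 9.90 ≈ 10.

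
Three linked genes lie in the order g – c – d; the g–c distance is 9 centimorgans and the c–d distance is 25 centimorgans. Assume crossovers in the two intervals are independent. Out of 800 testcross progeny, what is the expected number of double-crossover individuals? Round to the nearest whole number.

18

Map distances give recombination frequencies of 0.090 and 0.250 for the two intervals.
With no interference, expected double-crossover frequency = 0.090 × 0.250 = 0.02250.
Expected number = 0.02250 × 800 = 18.00 ≈ 18.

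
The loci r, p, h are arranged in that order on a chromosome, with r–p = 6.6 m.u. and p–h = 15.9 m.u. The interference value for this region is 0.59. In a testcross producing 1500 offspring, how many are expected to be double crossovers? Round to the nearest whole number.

6

Map distances give recombination frequencies of 0.066 and 0.159 for the two intervals.
With interference 0.59 (so coincidence = 0.41), expected double-crossover frequency = 0.066 × 0.159 × 0.41 = 0.00430.
Expected number = 0.00430 × 1500 = 6.45 ≈ 6.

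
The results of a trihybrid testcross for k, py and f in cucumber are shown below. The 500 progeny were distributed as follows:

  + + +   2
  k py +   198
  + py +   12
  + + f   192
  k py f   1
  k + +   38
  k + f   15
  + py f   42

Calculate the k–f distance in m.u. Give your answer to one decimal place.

The two most frequent reciprocal classes, + + f and k py +, are the parental types, so the F1 was + + f / k py +.
The two rarest classes, + + + and k py f, are the double crossovers. Comparing them with the parentals, only the f allele has switched, so f is the middle locus and the order is py – f – k.
Crossovers in the f–k interval produce the single-crossover classes k + f and + py + (15 + 12 = 27) plus the double crossovers (3).
RF(f–k) = (27 + 3) / 500 = 30/500 = 0.0600 → 6.0 m.u.

6.0 m.u.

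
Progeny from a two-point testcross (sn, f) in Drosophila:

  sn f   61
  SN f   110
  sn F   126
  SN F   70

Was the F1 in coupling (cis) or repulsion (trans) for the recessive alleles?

The two most frequent classes are SN f (110) and sn F (126); these are the parental (non-recombinant) types.
So the F1 carried SN f on one chromosome and sn F on the other — the recessive alleles are on opposite chromosomes (trans / repulsion).

trans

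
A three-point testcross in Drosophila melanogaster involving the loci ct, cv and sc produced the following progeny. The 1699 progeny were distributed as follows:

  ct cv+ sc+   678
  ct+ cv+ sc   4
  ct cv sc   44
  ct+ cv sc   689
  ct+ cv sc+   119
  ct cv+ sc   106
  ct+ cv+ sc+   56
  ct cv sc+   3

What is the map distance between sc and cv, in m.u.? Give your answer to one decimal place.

The two most frequent reciprocal classes, ct cv+ sc+ and ct+ cv sc, are the parental types, so the F1 was ct cv+ sc+ / ct+ cv sc.
The two rarest classes, ct cv sc+ and ct+ cv+ sc, are the double crossovers. Comparing them with the parentals, only the cv allele has switched, so cv is the middle locus and the order is ct – cv – sc.
Crossovers in the cv–sc interval produce the single-crossover classes ct cv+ sc and ct+ cv sc+ (106 + 119 = 225) plus the double crossovers (7).
RF(cv–sc) = (225 + 7) / 1699 = 232/1699 = 0.1366 → 13.7 m.u.

13.7 m.u.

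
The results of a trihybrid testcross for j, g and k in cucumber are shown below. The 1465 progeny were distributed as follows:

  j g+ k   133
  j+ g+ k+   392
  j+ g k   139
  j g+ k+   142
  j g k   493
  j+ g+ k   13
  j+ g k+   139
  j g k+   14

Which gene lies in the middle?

k

The two most frequent reciprocal classes, j g k and j+ g+ k+, are the parental types, so the F1 was j g k / j+ g+ k+.
The two rarest classes, j g k+ and j+ g+ k, are the double crossovers. Comparing them with the parentals, only the k allele has switched, so k is the middle locus and the order is j – k – g.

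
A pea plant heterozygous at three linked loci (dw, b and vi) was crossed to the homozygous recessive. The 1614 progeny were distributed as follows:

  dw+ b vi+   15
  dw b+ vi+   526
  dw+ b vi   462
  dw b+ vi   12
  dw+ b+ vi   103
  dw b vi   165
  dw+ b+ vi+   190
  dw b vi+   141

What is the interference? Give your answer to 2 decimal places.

0.58

The two most frequent reciprocal classes, dw b+ vi+ and dw+ b vi, are the parental types, so the F1 was dw b+ vi+ / dw+ b vi.
The two rarest classes, dw b+ vi and dw+ b vi+, are the double crossovers. Comparing them with the parentals, only the vi allele has switched, so vi is the middle locus and the order is dw – vi – b.
dw–vi: (355 + 27)/1614 = 0.2367; vi–b: (244 + 27)/1614 = 0.1679.
Expected DCO frequency = 0.2367 × 0.1679 ≈ 0.03974; observed = 27/1614 ≈ 0.01673.
Coefficient of coincidence = 0.01673/0.03974 ≈ 0.42; interference = 1 − 0.42 = 0.58.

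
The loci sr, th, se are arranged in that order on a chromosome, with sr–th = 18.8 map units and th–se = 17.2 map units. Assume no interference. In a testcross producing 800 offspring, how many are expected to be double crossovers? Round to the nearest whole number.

Map distances give recombination frequencies of 0.188 and 0.172 for the two intervals.
With no interference, expected double-crossover frequency = 0.188 × 0.172 = 0.03234.
Expected number = 0.03234 × 800 = 25.87 ≈ 26.

26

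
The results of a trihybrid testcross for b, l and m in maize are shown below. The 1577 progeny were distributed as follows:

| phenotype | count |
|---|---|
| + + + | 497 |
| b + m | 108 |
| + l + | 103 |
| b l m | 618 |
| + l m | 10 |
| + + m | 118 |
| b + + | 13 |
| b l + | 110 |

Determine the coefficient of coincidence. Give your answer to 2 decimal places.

The two most frequent reciprocal classes, b l m and + + +, are the parental types, so the F1 was b l m / + + +.
The two rarest classes, + l m and b + +, are the double crossovers. Comparing them with the parentals, only the b allele has switched, so b is the middle locus and the order is l – b – m.
l–b: (211 + 23)/1577 = 0.1484; b–m: (228 + 23)/1577 = 0.1592.
Expected DCO frequency = 0.1484 × 0.1592 ≈ 0.02363; observed = 23/1577 ≈ 0.01458.
Coefficient of coincidence = 0.01458/0.02363 ≈ 0.62.

0.62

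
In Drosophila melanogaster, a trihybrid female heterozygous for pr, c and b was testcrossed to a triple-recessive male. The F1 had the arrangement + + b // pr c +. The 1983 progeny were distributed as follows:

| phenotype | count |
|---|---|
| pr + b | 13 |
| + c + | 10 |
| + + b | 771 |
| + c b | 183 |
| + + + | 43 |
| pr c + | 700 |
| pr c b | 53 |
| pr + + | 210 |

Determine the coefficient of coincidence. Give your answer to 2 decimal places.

The two rarest classes, pr + b and + c +, are the double crossovers. Comparing them with the parentals, only the pr allele has switched, so pr is the middle locus and the order is b – pr – c.
b–pr: (96 + 23)/1983 = 0.0600; pr–c: (393 + 23)/1983 = 0.2098.
Expected DCO frequency = 0.0600 × 0.2098 ≈ 0.01259; observed = 23/1983 ≈ 0.01160.
Coefficient of coincidence = 0.01160/0.01259 ≈ 0.92.

0.92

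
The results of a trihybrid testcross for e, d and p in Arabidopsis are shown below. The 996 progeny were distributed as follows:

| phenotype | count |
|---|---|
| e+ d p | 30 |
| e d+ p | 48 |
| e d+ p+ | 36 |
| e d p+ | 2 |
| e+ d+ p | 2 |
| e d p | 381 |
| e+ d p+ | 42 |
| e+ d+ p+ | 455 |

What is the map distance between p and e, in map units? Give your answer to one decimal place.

The two most frequent reciprocal classes, e+ d+ p+ and e d p, are the parental types, so the F1 was e+ d+ p+ / e d p.
The two rarest classes, e+ d+ p and e d p+, are the double crossovers. Comparing them with the parentals, only the p allele has switched, so p is the middle locus and the order is d – p – e.
Crossovers in the p–e interval produce the single-crossover classes e d+ p+ and e+ d p (36 + 30 = 66) plus the double crossovers (4).
RF(p–e) = (66 + 4) / 996 = 70/996 = 0.0703 → 7.0 map units.

7.0 map units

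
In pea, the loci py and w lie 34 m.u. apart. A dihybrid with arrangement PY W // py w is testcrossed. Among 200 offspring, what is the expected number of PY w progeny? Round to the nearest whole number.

34

A map distance of 34 m.u. corresponds to a recombination frequency of 0.340.
The F1 is PY W / py w, so PY w is a recombinant gamete class with expected frequency r/2 = 0.340/2 = 0.1700.
Expected number = 0.1700 × 200 = 34.00 ≈ 34.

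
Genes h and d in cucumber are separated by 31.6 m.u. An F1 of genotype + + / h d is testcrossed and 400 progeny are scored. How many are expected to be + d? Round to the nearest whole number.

63

A map distance of 31.6 m.u. corresponds to a recombination frequency of 0.316.
The F1 is + + / h d, so + d is a recombinant gamete class with expected frequency r/2 = 0.316/2 = 0.1580.
Expected number = 0.1580 × 400 = 63.20 ≈ 63.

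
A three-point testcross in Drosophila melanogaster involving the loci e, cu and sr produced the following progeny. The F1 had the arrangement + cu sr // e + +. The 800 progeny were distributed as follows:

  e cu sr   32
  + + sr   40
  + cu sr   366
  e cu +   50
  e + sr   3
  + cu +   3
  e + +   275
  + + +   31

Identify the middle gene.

sr

The two rarest classes, + cu + and e + sr, are the double crossovers. Comparing them with the parentals, only the sr allele has switched, so sr is the middle locus and the order is e – sr – cu.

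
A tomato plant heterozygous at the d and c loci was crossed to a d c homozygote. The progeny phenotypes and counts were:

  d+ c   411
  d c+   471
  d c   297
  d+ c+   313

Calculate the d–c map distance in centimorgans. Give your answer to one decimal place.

The two most frequent classes, d+ c (411) and d c+ (471), are the parental types, so the F1 was d+ c / d c+.
The recombinant classes are d+ c+ and d c: 313 + 297 = 610.
Recombination frequency = 610/1492 = 0.4088 ≈ 40.9%, i.e. 40.9 centimorgans.

40.9 centimorgans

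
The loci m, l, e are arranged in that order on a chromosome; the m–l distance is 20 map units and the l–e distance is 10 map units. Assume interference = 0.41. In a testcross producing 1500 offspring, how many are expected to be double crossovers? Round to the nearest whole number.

Map distances give recombination frequencies of 0.200 and 0.100 for the two intervals.
With interference 0.41 (so coincidence = 0.59), expected double-crossover frequency = 0.200 × 0.100 × 0.59 = 0.01180.
Expected number = 0.01180 × 1500 = 17.70 ≈ 18.

18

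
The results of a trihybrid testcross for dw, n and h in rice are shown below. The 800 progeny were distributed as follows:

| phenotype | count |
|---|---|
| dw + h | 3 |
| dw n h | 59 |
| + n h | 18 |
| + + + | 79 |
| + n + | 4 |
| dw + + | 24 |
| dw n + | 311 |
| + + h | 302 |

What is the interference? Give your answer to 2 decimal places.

The two most frequent reciprocal classes, + + h and dw n +, are the parental types, so the F1 was + + h / dw n +.
The two rarest classes, dw + h and + n +, are the double crossovers. Comparing them with the parentals, only the dw allele has switched, so dw is the middle locus and the order is n – dw – h.
n–dw: (42 + 7)/800 = 0.0612; dw–h: (138 + 7)/800 = 0.1812.
Expected DCO frequency = 0.0612 × 0.1812 ≈ 0.01109; observed = 7/800 ≈ 0.00875.
Coefficient of coincidence = 0.00875/0.01109 ≈ 0.79; interference = 1 − 0.79 = 0.21.

0.21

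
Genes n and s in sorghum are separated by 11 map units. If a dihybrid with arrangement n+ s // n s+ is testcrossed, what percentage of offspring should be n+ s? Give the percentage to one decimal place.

A map distance of 11 map units corresponds to a recombination frequency of 0.110.
The F1 is n+ s / n s+, so n+ s is a parental gamete class with expected frequency (1 − r)/2 = 0.890/2 = 0.4450.
That is 0.4450 = 44.5% of the progeny.

44.5%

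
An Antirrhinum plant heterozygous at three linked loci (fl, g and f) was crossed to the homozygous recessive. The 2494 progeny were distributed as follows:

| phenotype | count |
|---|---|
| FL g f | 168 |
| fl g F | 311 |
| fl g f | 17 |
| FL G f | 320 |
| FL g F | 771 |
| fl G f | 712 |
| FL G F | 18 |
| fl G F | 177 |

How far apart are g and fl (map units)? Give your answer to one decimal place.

The two most frequent reciprocal classes, fl G f and FL g F, are the parental types, so the F1 was fl G f / FL g F.
The two rarest classes, fl g f and FL G F, are the double crossovers. Comparing them with the parentals, only the g allele has switched, so g is the middle locus and the order is f – g – fl.
Crossovers in the g–fl interval produce the single-crossover classes FL G f and fl g F (320 + 311 = 631) plus the double crossovers (35).
RF(g–fl) = (631 + 35) / 2494 = 666/2494 = 0.2670 → 26.7 map units.

26.7 map units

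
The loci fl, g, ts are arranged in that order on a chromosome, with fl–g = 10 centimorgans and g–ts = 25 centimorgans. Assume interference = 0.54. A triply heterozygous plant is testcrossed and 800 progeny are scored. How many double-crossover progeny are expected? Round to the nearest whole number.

9

Map distances give recombination frequencies of 0.100 and 0.250 for the two intervals.
With interference 0.54 (so coincidence = 0.46), expected double-crossover frequency = 0.100 × 0.250 × 0.46 = 0.01150.
Expected number = 0.01150 × 800 = 9.20 ≈ 9.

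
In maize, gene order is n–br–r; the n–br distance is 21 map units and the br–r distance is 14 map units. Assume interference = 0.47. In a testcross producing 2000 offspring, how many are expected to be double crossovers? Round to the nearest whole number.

Map distances give recombination frequencies of 0.210 and 0.140 for the two intervals.
With interference 0.47 (so coincidence = 0.53), expected double-crossover frequency = 0.210 × 0.140 × 0.53 = 0.01558.
Expected number = 0.01558 × 2000 = 31.16 ≈ 31.

31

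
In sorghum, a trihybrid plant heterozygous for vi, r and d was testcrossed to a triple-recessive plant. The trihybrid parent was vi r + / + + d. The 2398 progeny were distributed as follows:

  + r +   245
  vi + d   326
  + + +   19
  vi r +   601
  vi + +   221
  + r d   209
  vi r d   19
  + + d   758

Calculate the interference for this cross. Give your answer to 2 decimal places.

0.68

The two rarest classes, vi r d and + + +, are the double crossovers. Comparing them with the parentals, only the d allele has switched, so d is the middle locus and the order is r – d – vi.
r–d: (430 + 38)/2398 = 0.1952; d–vi: (571 + 38)/2398 = 0.2540.
Expected DCO frequency = 0.1952 × 0.2540 ≈ 0.04958; observed = 38/2398 ≈ 0.01585.
Coefficient of coincidence = 0.01585/0.04958 ≈ 0.32; interference = 1 − 0.32 = 0.68.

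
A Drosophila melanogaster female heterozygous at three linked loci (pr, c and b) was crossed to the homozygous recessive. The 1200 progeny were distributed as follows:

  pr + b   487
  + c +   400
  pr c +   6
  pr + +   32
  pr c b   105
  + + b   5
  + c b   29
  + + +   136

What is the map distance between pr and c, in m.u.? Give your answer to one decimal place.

21.0 m.u.

The two most frequent reciprocal classes, + c + and pr + b, are the parental types, so the F1 was + c + / pr + b.
The two rarest classes, pr c + and + + b, are the double crossovers. Comparing them with the parentals, only the pr allele has switched, so pr is the middle locus and the order is c – pr – b.
Crossovers in the c–pr interval produce the single-crossover classes + + + and pr c b (136 + 105 = 241) plus the double crossovers (11).
RF(c–pr) = (241 + 11) / 1200 = 252/1200 = 0.2100 → 21.0 m.u.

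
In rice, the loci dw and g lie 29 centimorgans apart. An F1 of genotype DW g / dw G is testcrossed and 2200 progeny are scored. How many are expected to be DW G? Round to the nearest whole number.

A map distance of 29 centimorgans corresponds to a recombination frequency of 0.290.
The F1 is DW g / dw G, so DW G is a recombinant gamete class with expected frequency r/2 = 0.290/2 = 0.1450.
Expected number = 0.1450 × 2200 = 319.00 ≈ 319.

319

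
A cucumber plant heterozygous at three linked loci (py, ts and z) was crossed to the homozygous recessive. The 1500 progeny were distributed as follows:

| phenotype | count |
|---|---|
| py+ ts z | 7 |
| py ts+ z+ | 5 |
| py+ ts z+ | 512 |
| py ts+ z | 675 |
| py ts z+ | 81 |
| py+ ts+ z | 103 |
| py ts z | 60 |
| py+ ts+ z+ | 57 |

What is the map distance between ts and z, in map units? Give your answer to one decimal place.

8.6 map units

The two most frequent reciprocal classes, py ts+ z and py+ ts z+, are the parental types, so the F1 was py ts+ z / py+ ts z+.
The two rarest classes, py ts+ z+ and py+ ts z, are the double crossovers. Comparing them with the parentals, only the z allele has switched, so z is the middle locus and the order is py – z – ts.
Crossovers in the z–ts interval produce the single-crossover classes py ts z and py+ ts+ z+ (60 + 57 = 117) plus the double crossovers (12).
RF(z–ts) = (117 + 12) / 1500 = 129/1500 = 0.0860 → 8.6 map units.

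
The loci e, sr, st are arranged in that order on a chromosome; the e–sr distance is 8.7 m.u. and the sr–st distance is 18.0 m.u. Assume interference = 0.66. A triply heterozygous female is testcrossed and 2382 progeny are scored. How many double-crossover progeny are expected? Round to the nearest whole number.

Map distances give recombination frequencies of 0.087 and 0.180 for the two intervals.
With interference 0.66 (so coincidence = 0.34), expected double-crossover frequency = 0.087 × 0.180 × 0.34 = 0.00532.
Expected number = 0.00532 × 2382 = 12.68 ≈ 13.

13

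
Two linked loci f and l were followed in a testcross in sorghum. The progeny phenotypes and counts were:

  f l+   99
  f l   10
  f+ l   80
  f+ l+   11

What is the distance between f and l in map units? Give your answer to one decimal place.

10.5 map units

The two most frequent classes, f+ l (80) and f l+ (99), are the parental types, so the F1 was f+ l / f l+.
The recombinant classes are f+ l+ and f l: 11 + 10 = 21.
Recombination frequency = 21/200 = 0.1050 ≈ 10.5%, i.e. 10.5 map units.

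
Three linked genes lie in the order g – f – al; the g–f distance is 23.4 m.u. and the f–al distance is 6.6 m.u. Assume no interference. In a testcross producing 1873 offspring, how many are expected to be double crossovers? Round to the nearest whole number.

29

Map distances give recombination frequencies of 0.234 and 0.066 for the two intervals.
With no interference, expected double-crossover frequency = 0.234 × 0.066 = 0.01544.
Expected number = 0.01544 × 1873 = 28.93 ≈ 29.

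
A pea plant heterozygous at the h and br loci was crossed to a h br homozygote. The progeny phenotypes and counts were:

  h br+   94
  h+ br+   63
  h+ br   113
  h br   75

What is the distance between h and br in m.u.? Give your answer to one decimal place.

The two most frequent classes, h+ br (113) and h br+ (94), are the parental types, so the F1 was h+ br / h br+.
The recombinant classes are h+ br+ and h br: 63 + 75 = 138.
Recombination frequency = 138/345 = 0.4000 ≈ 40.0%, i.e. 40.0 m.u.

40.0 m.u.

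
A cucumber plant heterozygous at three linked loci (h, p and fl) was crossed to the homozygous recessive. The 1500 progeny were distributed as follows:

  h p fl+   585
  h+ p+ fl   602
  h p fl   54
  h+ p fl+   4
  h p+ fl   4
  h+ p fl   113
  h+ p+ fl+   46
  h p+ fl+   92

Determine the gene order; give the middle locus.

The two most frequent reciprocal classes, h p fl+ and h+ p+ fl, are the parental types, so the F1 was h p fl+ / h+ p+ fl.
The two rarest classes, h+ p fl+ and h p+ fl, are the double crossovers. Comparing them with the parentals, only the h allele has switched, so h is the middle locus and the order is p – h – fl.

h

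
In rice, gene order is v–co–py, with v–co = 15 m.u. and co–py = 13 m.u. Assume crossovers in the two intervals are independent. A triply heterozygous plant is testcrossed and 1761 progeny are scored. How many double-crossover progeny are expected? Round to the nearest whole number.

Map distances give recombination frequencies of 0.150 and 0.130 for the two intervals.
With no interference, expected double-crossover frequency = 0.150 × 0.130 = 0.01950.
Expected number = 0.01950 × 1761 = 34.34 ≈ 34.

34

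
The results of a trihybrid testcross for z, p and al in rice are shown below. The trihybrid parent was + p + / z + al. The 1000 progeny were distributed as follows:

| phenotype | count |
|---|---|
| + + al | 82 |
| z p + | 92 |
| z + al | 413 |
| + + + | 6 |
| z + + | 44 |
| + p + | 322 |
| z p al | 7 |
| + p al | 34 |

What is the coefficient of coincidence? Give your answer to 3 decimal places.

0.764

The two rarest classes, + + + and z p al, are the double crossovers. Comparing them with the parentals, only the p allele has switched, so p is the middle locus and the order is al – p – z.
al–p: (78 + 13)/1000 = 0.0910; p–z: (174 + 13)/1000 = 0.1870.
Expected DCO frequency = 0.0910 × 0.1870 ≈ 0.01702; observed = 13/1000 ≈ 0.01300.
Coefficient of coincidence = 0.01300/0.01702 ≈ 0.764.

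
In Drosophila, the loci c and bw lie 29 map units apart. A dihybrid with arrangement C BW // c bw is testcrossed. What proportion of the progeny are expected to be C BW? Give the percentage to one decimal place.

A map distance of 29 map units corresponds to a recombination frequency of 0.290.
The F1 is C BW / c bw, so C BW is a parental gamete class with expected frequency (1 − r)/2 = 0.710/2 = 0.3550.
That is 0.3550 = 35.5% of the progeny.

35.5%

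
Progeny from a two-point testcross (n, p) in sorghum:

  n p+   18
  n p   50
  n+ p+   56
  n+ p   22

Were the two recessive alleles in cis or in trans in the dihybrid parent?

cis

The two most frequent classes are n+ p+ (56) and n p (50); these are the parental (non-recombinant) types.
So the F1 carried n+ p+ on one chromosome and n p on the other — the recessive alleles are on the same chromosome (cis / coupling).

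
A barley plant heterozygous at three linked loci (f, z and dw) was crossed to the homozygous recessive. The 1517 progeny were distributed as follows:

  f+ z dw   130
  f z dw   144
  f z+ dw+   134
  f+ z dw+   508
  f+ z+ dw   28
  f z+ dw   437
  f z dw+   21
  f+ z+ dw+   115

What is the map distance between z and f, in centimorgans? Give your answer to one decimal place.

20.3 centimorgans

The two most frequent reciprocal classes, f z+ dw and f+ z dw+, are the parental types, so the F1 was f z+ dw / f+ z dw+.
The two rarest classes, f+ z+ dw and f z dw+, are the double crossovers. Comparing them with the parentals, only the f allele has switched, so f is the middle locus and the order is z – f – dw.
Crossovers in the z–f interval produce the single-crossover classes f z dw and f+ z+ dw+ (144 + 115 = 259) plus the double crossovers (49).
RF(z–f) = (259 + 49) / 1517 = 308/1517 = 0.2030 → 20.3 centimorgans.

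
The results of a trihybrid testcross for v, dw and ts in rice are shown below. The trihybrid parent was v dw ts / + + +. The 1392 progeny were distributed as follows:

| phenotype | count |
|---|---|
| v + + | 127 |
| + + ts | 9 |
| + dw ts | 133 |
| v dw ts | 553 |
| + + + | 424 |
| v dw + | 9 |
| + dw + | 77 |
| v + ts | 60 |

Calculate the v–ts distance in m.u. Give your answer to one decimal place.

20.0 m.u.

The two rarest classes, v dw + and + + ts, are the double crossovers. Comparing them with the parentals, only the ts allele has switched, so ts is the middle locus and the order is dw – ts – v.
Crossovers in the ts–v interval produce the single-crossover classes + dw ts and v + + (133 + 127 = 260) plus the double crossovers (18).
RF(ts–v) = (260 + 18) / 1392 = 278/1392 = 0.1997 → 20.0 m.u.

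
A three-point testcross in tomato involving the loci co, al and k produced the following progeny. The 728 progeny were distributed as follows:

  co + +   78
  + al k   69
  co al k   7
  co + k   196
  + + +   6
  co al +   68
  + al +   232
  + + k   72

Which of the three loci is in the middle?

The two most frequent reciprocal classes, + al + and co + k, are the parental types, so the F1 was + al + / co + k.
The two rarest classes, + + + and co al k, are the double crossovers. Comparing them with the parentals, only the al allele has switched, so al is the middle locus and the order is co – al – k.

al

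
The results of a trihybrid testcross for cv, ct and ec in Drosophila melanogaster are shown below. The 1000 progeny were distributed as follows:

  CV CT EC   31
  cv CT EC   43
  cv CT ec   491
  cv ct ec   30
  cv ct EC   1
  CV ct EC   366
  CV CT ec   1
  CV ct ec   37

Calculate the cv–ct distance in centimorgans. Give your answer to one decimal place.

6.3 centimorgans

The two most frequent reciprocal classes, CV ct EC and cv CT ec, are the parental types, so the F1 was CV ct EC / cv CT ec.
The two rarest classes, cv ct EC and CV CT ec, are the double crossovers. Comparing them with the parentals, only the cv allele has switched, so cv is the middle locus and the order is ct – cv – ec.
Crossovers in the ct–cv interval produce the single-crossover classes CV CT EC and cv ct ec (31 + 30 = 61) plus the double crossovers (2).
RF(ct–cv) = (61 + 2) / 1000 = 63/1000 = 0.0630 → 6.3 centimorgans.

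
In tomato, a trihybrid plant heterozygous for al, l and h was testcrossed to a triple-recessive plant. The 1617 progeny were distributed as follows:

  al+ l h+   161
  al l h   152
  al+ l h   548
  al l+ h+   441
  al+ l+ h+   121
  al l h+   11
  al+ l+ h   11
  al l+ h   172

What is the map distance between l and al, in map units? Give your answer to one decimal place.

The two most frequent reciprocal classes, al l+ h+ and al+ l h, are the parental types, so the F1 was al l+ h+ / al+ l h.
The two rarest classes, al l h+ and al+ l+ h, are the double crossovers. Comparing them with the parentals, only the l allele has switched, so l is the middle locus and the order is h – l – al.
Crossovers in the l–al interval produce the single-crossover classes al+ l+ h+ and al l h (121 + 152 = 273) plus the double crossovers (22).
RF(l–al) = (273 + 22) / 1617 = 295/1617 = 0.1824 → 18.2 map units.

18.2 map units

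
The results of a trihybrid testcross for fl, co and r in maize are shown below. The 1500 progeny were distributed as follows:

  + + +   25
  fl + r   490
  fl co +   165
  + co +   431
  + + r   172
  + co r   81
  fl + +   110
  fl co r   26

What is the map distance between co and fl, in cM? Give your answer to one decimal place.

25.9 cM

The two most frequent reciprocal classes, + co + and fl + r, are the parental types, so the F1 was + co + / fl + r.
The two rarest classes, + + + and fl co r, are the double crossovers. Comparing them with the parentals, only the co allele has switched, so co is the middle locus and the order is r – co – fl.
Crossovers in the co–fl interval produce the single-crossover classes fl co + and + + r (165 + 172 = 337) plus the double crossovers (51).
RF(co–fl) = (337 + 51) / 1500 = 388/1500 = 0.2587 → 25.9 cM.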